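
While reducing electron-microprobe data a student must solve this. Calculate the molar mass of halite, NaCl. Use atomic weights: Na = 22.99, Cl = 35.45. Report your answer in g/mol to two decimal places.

The formula mass is the sum 1*22.99 + 1*35.45.

58.44 g/mol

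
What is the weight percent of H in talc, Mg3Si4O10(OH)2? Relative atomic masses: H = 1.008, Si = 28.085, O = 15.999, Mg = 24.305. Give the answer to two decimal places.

0.53 mass %

Molar mass of Mg3Si4O10(OH)2: 3×24.305 + 4×28.085 + 12×15.999 + 2×1.008 = 379.259 g/mol.
Mass of H per formula unit: 2 × 1.008 = 2.016 g.
Weight fraction H = 2.016 / 379.259 = 0.0053.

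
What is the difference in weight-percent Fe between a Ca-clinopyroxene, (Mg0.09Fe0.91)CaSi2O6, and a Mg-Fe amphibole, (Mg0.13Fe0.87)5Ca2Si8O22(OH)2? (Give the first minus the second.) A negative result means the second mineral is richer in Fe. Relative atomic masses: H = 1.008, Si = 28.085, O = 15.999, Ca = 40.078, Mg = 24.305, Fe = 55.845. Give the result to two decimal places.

Fe in (Mg0.09Fe0.91)CaSi2O6: molar mass 245.248 g/mol; 0.91×55.845 = 50.819 g → 20.72 wt%.
Fe in (Mg0.13Fe0.87)5Ca2Si8O22(OH)2: molar mass 949.552 g/mol; 4.35×55.845 = 242.926 g → 25.58 wt%.
Difference = 20.72 − 25.58 = -4.86 percentage points.

-4.86 percentage points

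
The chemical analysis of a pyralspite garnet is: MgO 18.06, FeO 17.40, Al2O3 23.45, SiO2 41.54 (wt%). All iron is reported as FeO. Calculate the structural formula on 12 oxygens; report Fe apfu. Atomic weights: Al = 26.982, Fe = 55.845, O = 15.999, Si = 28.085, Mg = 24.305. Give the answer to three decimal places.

1.052 Fe apfu

MgO (M=40.304): mol = 0.44809; Mg = 0.44809, O = 0.44809.
FeO (M=71.844): mol = 0.24219; Fe = 0.24219, O = 0.24219.
Al2O3 (M=101.961): mol = 0.22999; Al = 0.45998, O = 0.68997.
SiO2 (M=60.083): mol = 0.69138; Si = 0.69138, O = 1.38276.
ΣO = 2.76301; factor = 12/ΣO = 4.34309.
Fe apfu = 0.24219 × 4.34309 = 1.052.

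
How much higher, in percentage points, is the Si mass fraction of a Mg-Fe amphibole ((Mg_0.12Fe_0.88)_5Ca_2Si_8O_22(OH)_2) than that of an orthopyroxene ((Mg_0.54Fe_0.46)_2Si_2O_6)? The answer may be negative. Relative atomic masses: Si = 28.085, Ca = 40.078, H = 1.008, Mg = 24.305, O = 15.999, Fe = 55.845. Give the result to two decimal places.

-0.82 percentage points

First mineral: 224.680 g Si in 951.129 g formula = 23.62 wt% Si.
Second mineral: 56.170 g Si in 229.791 g formula = 24.44 wt% Si.
23.62% − 24.44% gives a difference of -0.82 percentage points.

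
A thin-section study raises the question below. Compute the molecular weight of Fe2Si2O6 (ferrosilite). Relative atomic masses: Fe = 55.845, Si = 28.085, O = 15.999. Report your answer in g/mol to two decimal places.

263.85 g/mol

M = 2·55.845 + 2·28.085 + 6·15.999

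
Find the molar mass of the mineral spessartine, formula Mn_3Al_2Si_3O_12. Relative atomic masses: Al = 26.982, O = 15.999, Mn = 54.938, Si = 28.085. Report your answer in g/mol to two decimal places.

495.02 g/mol

Mn: 3 × 54.938 = 164.8140
Al: 2 × 26.982 = 53.9640
Si: 3 × 28.085 = 84.2550
O: 12 × 15.999 = 191.9880
Summing the contributions gives the formula mass.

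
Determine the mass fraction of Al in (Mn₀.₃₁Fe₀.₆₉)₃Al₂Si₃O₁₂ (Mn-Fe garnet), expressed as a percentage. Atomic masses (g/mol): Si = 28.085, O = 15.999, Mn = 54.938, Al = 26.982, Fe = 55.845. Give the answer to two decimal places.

M((Mn₀.₃₁Fe₀.₆₉)₃Al₂Si₃O₁₂) = 496.898 g/mol.
Al contributes 2 × 26.982 = 53.964 g per mole.
53.964/496.898 = 0.1086 → 10.86%.

10.86 mass %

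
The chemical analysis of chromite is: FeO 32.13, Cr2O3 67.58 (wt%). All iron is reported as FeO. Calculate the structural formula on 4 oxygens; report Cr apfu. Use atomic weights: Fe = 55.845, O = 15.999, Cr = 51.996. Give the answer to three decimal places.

1.997 Cr apfu

FeO (M=71.844): mol = 0.44722; Fe = 0.44722, O = 0.44722.
Cr2O3 (M=151.989): mol = 0.44464; Cr = 0.88928, O = 1.33392.
ΣO = 1.78114; factor = 4/ΣO = 2.24575.
Cr apfu = 0.88928 × 2.24575 = 1.997.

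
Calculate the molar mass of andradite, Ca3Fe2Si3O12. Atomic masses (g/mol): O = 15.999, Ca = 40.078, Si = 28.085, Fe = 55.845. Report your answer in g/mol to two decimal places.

508.17 g/mol

Ca: 3 × 40.078 = 120.2340
Fe: 2 × 55.845 = 111.6900
Si: 3 × 28.085 = 84.2550
O: 12 × 15.999 = 191.9880
Summing the contributions gives the formula mass.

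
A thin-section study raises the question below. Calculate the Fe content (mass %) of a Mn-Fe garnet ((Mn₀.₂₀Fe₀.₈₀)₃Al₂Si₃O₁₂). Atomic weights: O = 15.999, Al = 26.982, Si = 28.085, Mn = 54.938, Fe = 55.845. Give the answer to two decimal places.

M((Mn₀.₂₀Fe₀.₈₀)₃Al₂Si₃O₁₂) = 497.198 g/mol.
Fe contributes 2.40 × 55.845 = 134.028 g per mole.
134.028/497.198 = 0.2696 → 26.96%.

26.96 mass %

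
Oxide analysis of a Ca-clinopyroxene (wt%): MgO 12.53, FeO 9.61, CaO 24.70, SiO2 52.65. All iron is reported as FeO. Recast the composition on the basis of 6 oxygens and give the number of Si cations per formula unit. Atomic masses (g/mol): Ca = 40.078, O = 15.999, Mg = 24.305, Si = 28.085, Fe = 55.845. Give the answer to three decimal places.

1.993 Si apfu

MgO (M=40.304): mol = 0.31089; Mg = 0.31089, O = 0.31089.
FeO (M=71.844): mol = 0.13376; Fe = 0.13376, O = 0.13376.
CaO (M=56.077): mol = 0.44047; Ca = 0.44047, O = 0.44047.
SiO2 (M=60.083): mol = 0.87629; Si = 0.87629, O = 1.75258.
ΣO = 2.63770; factor = 6/ΣO = 2.27471.
Si apfu = 0.87629 × 2.27471 = 1.993.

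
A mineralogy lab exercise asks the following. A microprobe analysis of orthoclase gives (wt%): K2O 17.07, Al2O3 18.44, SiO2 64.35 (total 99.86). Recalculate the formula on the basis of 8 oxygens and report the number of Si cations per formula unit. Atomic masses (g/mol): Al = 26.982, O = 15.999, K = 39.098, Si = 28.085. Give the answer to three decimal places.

17.07 wt% K2O ÷ 94.195 g/mol = 0.18122 mol, giving 0.36244 K and 0.18122 O.
18.44 wt% Al2O3 ÷ 101.961 g/mol = 0.18085 mol, giving 0.36170 Al and 0.54255 O.
64.35 wt% SiO2 ÷ 60.083 g/mol = 1.07102 mol, giving 1.07102 Si and 2.14204 O.
Oxygen sums to 2.86581; scaling by 8/2.86581 = 2.79153 puts the formula on 8 O.
Si: 1.07102 × 2.79153 = 2.990 atoms per formula unit.

2.990 Si apfu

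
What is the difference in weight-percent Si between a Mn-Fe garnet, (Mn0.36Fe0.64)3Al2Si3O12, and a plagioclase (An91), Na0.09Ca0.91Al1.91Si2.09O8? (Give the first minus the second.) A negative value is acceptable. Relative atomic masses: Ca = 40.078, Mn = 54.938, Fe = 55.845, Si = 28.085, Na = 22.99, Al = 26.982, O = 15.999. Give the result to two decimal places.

-4.25 percentage points

Si in (Mn0.36Fe0.64)3Al2Si3O12: molar mass 496.762 g/mol; 3×28.085 = 84.255 g → 16.96 wt%.
Si in Na0.09Ca0.91Al1.91Si2.09O8: molar mass 276.765 g/mol; 2.09×28.085 = 58.698 g → 21.21 wt%.
Difference = 16.96 − 21.21 = -4.25 percentage points.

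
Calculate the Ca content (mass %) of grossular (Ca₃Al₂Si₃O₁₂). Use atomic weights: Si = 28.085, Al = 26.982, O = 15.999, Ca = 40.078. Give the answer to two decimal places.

M(Ca₃Al₂Si₃O₁₂) = 450.441 g/mol.
Ca contributes 3 × 40.078 = 120.234 g per mole.
120.234/450.441 = 0.2669 → 26.69%.

26.69 mass %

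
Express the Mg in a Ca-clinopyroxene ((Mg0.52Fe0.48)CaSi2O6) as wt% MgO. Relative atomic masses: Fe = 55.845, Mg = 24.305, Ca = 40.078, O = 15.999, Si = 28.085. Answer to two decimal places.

Molar mass of (Mg0.52Fe0.48)CaSi2O6 = 0.52·24.305 + 0.48·55.845 + 1·40.078 + 2·28.085 + 6·15.999 = 231.686 g/mol.
Each formula unit contains 0.52 Mg, equivalent to 0.52/1 = 0.5200 mol MgO.
M(MgO) = 1×24.305 + 1×15.999 = 40.304 g/mol.
Mass of MgO per formula unit = 0.5200 × 40.304 = 20.958 g.
MgO wt% = 20.958 / 231.686 × 100 = 9.05%.

9.05 wt%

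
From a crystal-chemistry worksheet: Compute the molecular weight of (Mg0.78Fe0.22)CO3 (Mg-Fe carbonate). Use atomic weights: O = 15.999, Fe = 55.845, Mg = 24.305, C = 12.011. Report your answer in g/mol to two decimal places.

M = 0.78·24.305 + 0.22·55.845 + 1·12.011 + 3·15.999

91.25 g/mol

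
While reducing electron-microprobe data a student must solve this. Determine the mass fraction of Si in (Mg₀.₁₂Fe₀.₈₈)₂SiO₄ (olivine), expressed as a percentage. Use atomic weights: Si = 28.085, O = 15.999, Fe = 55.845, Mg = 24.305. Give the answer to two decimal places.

14.31 mass %

Formula mass = 0.24×24.305 + 1.76×55.845 + 1×28.085 + 4×15.999 = 196.201 g/mol, of which 28.085 g is Si.
So Si makes up 28.085/196.201 = 0.1431 of the mass, i.e. 14.31%.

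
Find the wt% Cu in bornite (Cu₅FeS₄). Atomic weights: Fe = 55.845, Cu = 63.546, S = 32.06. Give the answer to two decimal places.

Formula mass = 5×63.546 + 1×55.845 + 4×32.06 = 501.815 g/mol, of which 317.730 g is Cu.
So Cu makes up 317.730/501.815 = 0.6332 of the mass, i.e. 63.32%.

63.32 weight percent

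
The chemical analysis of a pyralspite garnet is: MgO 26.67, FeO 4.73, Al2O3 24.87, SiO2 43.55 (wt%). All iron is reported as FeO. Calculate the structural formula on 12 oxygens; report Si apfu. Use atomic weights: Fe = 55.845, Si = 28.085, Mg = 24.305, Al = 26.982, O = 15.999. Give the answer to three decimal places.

MgO (M=40.304): mol = 0.66172; Mg = 0.66172, O = 0.66172.
FeO (M=71.844): mol = 0.06584; Fe = 0.06584, O = 0.06584.
Al2O3 (M=101.961): mol = 0.24392; Al = 0.48784, O = 0.73176.
SiO2 (M=60.083): mol = 0.72483; Si = 0.72483, O = 1.44966.
ΣO = 2.90898; factor = 12/ΣO = 4.12516.
Si apfu = 0.72483 × 4.12516 = 2.990.

2.990 Si apfu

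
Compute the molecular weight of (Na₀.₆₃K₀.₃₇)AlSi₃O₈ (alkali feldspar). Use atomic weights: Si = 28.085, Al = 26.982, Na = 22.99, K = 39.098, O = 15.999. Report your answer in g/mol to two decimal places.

268.18 g/mol

M = 0.63*22.99 + 0.37*39.098 + 1*26.982 + 3*28.085 + 8*15.999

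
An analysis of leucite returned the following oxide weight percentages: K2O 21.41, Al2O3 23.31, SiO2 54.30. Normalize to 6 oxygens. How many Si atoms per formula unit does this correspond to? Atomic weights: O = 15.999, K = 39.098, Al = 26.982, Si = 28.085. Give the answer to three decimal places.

1.993 Si apfu

K2O: 21.41/94.195 = 0.22729 mol → 0.45458 mol K, 0.22729 mol O.
Al2O3: 23.31/101.961 = 0.22862 mol → 0.45724 mol Al, 0.68586 mol O.
SiO2: 54.30/60.083 = 0.90375 mol → 0.90375 mol Si, 1.80750 mol O.
Total oxygen = 2.72065 mol. Normalization factor = 6/2.72065 = 2.20536.
Si per 6 O = 0.90375 × 2.20536 = 1.993.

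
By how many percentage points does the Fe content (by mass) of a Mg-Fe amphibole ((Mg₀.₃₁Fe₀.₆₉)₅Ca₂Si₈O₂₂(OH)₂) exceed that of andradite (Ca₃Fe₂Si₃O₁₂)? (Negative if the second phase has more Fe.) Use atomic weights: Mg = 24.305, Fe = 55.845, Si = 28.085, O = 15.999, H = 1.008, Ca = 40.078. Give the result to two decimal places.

M((Mg₀.₃₁Fe₀.₆₉)₅Ca₂Si₈O₂₂(OH)₂) = 921.166 g/mol, so wt% Fe = 192.665/921.166 × 100 = 20.92%.
M(Ca₃Fe₂Si₃O₁₂) = 508.167 g/mol, so wt% Fe = 111.690/508.167 × 100 = 21.98%.
20.92 − 21.98 = -1.06 pp.

-1.06 percentage points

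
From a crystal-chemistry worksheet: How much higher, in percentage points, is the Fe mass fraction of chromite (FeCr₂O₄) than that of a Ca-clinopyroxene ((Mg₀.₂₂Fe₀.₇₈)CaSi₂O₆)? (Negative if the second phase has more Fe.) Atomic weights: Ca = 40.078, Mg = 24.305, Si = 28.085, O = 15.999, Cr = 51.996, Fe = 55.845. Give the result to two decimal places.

6.89 percentage points

M(FeCr₂O₄) = 223.833 g/mol, so wt% Fe = 55.845/223.833 × 100 = 24.95%.
M((Mg₀.₂₂Fe₀.₇₈)CaSi₂O₆) = 241.148 g/mol, so wt% Fe = 43.559/241.148 × 100 = 18.06%.
24.95 − 18.06 = 6.89 pp.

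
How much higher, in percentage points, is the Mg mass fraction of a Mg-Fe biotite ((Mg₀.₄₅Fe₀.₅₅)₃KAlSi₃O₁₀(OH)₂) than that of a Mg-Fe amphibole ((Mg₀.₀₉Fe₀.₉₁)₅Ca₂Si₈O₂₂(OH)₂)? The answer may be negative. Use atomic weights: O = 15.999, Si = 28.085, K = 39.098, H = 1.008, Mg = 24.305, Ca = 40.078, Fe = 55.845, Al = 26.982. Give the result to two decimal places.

5.85 percentage points

M((Mg₀.₄₅Fe₀.₅₅)₃KAlSi₃O₁₀(OH)₂) = 469.295 g/mol, so wt% Mg = 32.812/469.295 × 100 = 6.99%.
M((Mg₀.₀₉Fe₀.₉₁)₅Ca₂Si₈O₂₂(OH)₂) = 955.860 g/mol, so wt% Mg = 10.937/955.860 × 100 = 1.14%.
6.99 − 1.14 = 5.85 pp.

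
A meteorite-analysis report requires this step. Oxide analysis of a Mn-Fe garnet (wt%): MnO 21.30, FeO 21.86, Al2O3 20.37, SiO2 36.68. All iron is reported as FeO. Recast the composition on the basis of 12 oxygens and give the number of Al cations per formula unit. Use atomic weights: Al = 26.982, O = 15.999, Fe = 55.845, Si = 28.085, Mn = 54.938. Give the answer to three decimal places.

21.30 wt% MnO ÷ 70.937 g/mol = 0.30027 mol, giving 0.30027 Mn and 0.30027 O.
21.86 wt% FeO ÷ 71.844 g/mol = 0.30427 mol, giving 0.30427 Fe and 0.30427 O.
20.37 wt% Al2O3 ÷ 101.961 g/mol = 0.19978 mol, giving 0.39956 Al and 0.59934 O.
36.68 wt% SiO2 ÷ 60.083 g/mol = 0.61049 mol, giving 0.61049 Si and 1.22098 O.
Oxygen sums to 2.42486; scaling by 12/2.42486 = 4.94874 puts the formula on 12 O.
Al: 0.39956 × 4.94874 = 1.977 atoms per formula unit.

1.977 Al apfu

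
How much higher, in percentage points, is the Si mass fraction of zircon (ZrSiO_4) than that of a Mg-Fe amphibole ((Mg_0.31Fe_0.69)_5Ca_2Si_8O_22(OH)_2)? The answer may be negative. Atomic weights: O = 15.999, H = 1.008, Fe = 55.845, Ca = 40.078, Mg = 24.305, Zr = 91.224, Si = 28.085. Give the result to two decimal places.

M(ZrSiO_4) = 183.305 g/mol, so wt% Si = 28.085/183.305 × 100 = 15.32%.
M((Mg_0.31Fe_0.69)_5Ca_2Si_8O_22(OH)_2) = 921.166 g/mol, so wt% Si = 224.680/921.166 × 100 = 24.39%.
15.32 − 24.39 = -9.07 pp.

-9.07 percentage points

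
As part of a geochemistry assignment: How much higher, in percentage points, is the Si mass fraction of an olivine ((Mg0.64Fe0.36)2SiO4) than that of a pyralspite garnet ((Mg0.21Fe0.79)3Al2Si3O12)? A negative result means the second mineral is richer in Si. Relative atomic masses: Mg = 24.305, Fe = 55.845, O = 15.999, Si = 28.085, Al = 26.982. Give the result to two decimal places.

M((Mg0.64Fe0.36)2SiO4) = 163.400 g/mol, so wt% Si = 28.085/163.400 × 100 = 17.19%.
M((Mg0.21Fe0.79)3Al2Si3O12) = 477.872 g/mol, so wt% Si = 84.255/477.872 × 100 = 17.63%.
17.19 − 17.63 = -0.44 pp.

-0.44 percentage points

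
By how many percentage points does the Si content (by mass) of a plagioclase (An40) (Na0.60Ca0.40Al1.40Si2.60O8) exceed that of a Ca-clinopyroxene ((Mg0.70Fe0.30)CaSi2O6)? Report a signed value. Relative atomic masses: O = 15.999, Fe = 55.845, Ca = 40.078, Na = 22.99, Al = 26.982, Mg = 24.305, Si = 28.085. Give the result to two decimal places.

M(Na0.60Ca0.40Al1.40Si2.60O8) = 268.613 g/mol, so wt% Si = 73.021/268.613 × 100 = 27.18%.
M((Mg0.70Fe0.30)CaSi2O6) = 226.009 g/mol, so wt% Si = 56.170/226.009 × 100 = 24.85%.
27.18 − 24.85 = 2.33 pp.

2.33 percentage points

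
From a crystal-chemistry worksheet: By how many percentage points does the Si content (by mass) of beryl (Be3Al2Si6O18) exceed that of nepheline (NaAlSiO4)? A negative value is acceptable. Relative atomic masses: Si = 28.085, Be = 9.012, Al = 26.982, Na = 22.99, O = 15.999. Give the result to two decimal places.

11.58 percentage points

M(Be3Al2Si6O18) = 537.492 g/mol, so wt% Si = 168.510/537.492 × 100 = 31.35%.
M(NaAlSiO4) = 142.053 g/mol, so wt% Si = 28.085/142.053 × 100 = 19.77%.
31.35 − 19.77 = 11.58 pp.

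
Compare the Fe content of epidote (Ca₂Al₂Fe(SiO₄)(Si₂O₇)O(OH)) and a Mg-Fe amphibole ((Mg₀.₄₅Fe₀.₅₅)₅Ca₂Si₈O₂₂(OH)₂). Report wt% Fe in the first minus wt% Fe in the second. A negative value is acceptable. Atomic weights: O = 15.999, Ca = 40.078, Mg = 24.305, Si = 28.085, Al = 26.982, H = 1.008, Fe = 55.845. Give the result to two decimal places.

M(Ca₂Al₂Fe(SiO₄)(Si₂O₇)O(OH)) = 483.215 g/mol, so wt% Fe = 55.845/483.215 × 100 = 11.56%.
M((Mg₀.₄₅Fe₀.₅₅)₅Ca₂Si₈O₂₂(OH)₂) = 899.088 g/mol, so wt% Fe = 153.574/899.088 × 100 = 17.08%.
11.56 − 17.08 = -5.52 pp.

-5.52 percentage points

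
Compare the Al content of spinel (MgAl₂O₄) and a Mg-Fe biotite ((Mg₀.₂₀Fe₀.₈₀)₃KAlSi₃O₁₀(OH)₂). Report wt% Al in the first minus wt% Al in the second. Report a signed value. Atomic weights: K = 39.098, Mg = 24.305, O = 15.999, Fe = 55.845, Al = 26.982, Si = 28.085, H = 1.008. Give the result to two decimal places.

32.46 percentage points

First mineral: 53.964 g Al in 142.265 g formula = 37.93 wt% Al.
Second mineral: 26.982 g Al in 492.950 g formula = 5.47 wt% Al.
37.93% − 5.47% gives a difference of 32.46 percentage points.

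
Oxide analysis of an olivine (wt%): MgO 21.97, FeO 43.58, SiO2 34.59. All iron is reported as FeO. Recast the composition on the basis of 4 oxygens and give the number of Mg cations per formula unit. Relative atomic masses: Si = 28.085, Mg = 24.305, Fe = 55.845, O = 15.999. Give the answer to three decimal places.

0.947 Mg apfu

MgO: 21.97/40.304 = 0.54511 mol → 0.54511 mol Mg, 0.54511 mol O.
FeO: 43.58/71.844 = 0.60659 mol → 0.60659 mol Fe, 0.60659 mol O.
SiO2: 34.59/60.083 = 0.57570 mol → 0.57570 mol Si, 1.15140 mol O.
Total oxygen = 2.30310 mol. Normalization factor = 4/2.30310 = 1.73679.
Mg per 4 O = 0.54511 × 1.73679 = 0.947.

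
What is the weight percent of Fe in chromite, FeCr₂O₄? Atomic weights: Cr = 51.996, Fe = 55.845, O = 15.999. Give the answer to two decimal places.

24.95 weight percent

Formula mass = 1×55.845 + 2×51.996 + 4×15.999 = 223.833 g/mol, of which 55.845 g is Fe.
So Fe makes up 55.845/223.833 = 0.2495 of the mass, i.e. 24.95%.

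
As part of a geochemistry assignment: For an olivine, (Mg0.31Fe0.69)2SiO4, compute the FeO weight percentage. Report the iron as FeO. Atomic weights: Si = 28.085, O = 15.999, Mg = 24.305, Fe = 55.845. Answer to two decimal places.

Formula mass = 184.216 g/mol.
1.38 Fe → 1.3800 mol FeO per formula unit; M(FeO) = 71.844, so FeO mass = 99.145 g.
99.145/184.216 × 100 = 53.82 wt%.

53.82 wt%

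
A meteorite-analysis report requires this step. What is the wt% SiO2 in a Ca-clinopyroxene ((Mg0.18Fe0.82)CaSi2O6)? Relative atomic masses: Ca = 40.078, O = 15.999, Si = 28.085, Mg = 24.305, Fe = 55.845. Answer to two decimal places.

49.57 wt%

M((Mg0.18Fe0.82)CaSi2O6) = 242.410 g/mol; M(SiO2) = 60.083 g/mol.
Moles SiO2 per formula unit = 2 Si ÷ 1 = 2.0000.
SiO2 fraction = (2.0000 × 60.083) / 242.410 = 120.166/242.410 = 0.4957.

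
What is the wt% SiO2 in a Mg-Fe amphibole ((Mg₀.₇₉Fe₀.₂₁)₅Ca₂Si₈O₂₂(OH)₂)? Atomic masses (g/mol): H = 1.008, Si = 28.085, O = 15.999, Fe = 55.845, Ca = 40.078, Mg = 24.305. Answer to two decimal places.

M((Mg₀.₇₉Fe₀.₂₁)₅Ca₂Si₈O₂₂(OH)₂) = 845.470 g/mol; M(SiO2) = 60.083 g/mol.
Moles SiO2 per formula unit = 8 Si ÷ 1 = 8.0000.
SiO2 fraction = (8.0000 × 60.083) / 845.470 = 480.664/845.470 = 0.5685.

56.85 wt%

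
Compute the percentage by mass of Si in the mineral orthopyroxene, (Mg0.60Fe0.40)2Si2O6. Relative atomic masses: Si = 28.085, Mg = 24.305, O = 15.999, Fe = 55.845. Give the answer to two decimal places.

M((Mg0.60Fe0.40)2Si2O6) = 226.006 g/mol.
Si contributes 2 × 28.085 = 56.170 g per mole.
56.170/226.006 = 0.2485 → 24.85%.

24.85 weight percent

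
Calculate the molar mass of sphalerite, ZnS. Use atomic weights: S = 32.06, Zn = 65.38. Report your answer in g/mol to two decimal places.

97.44 g/mol

The formula mass is the sum 1·65.38 + 1·32.06.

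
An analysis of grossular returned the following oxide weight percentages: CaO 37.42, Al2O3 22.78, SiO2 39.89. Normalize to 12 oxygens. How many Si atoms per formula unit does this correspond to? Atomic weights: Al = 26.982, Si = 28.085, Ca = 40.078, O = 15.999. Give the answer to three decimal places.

CaO: 37.42/56.077 = 0.66730 mol → 0.66730 mol Ca, 0.66730 mol O.
Al2O3: 22.78/101.961 = 0.22342 mol → 0.44684 mol Al, 0.67026 mol O.
SiO2: 39.89/60.083 = 0.66391 mol → 0.66391 mol Si, 1.32782 mol O.
Total oxygen = 2.66538 mol. Normalization factor = 12/2.66538 = 4.50217.
Si per 12 O = 0.66391 × 4.50217 = 2.989.

2.989 Si apfu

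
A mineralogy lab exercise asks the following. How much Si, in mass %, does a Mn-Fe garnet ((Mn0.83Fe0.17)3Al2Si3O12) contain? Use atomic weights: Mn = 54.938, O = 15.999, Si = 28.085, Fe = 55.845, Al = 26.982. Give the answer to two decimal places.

M((Mn0.83Fe0.17)3Al2Si3O12) = 495.484 g/mol.
Si contributes 3 × 28.085 = 84.255 g per mole.
84.255/495.484 = 0.1700 → 17.00%.

17.00 mass %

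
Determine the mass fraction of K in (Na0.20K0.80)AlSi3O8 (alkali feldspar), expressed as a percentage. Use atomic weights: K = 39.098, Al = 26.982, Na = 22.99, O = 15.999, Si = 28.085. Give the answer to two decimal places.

M((Na0.20K0.80)AlSi3O8) = 275.105 g/mol.
K contributes 0.80 × 39.098 = 31.278 g per mole.
31.278/275.105 = 0.1137 → 11.37%.

11.37 weight percent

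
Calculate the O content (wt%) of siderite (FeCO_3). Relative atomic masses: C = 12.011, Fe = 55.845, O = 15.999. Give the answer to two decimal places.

41.43 wt%

Formula mass = 1·55.845 + 1·12.011 + 3·15.999 = 115.853 g/mol, of which 47.997 g is O.
So O makes up 47.997/115.853 = 0.4143 of the mass, i.e. 41.43%.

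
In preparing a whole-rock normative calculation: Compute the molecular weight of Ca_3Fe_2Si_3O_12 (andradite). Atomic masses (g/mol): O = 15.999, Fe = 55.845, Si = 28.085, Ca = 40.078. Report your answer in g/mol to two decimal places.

The formula mass is the sum 3×40.078 + 2×55.845 + 3×28.085 + 12×15.999.

508.17 g/mol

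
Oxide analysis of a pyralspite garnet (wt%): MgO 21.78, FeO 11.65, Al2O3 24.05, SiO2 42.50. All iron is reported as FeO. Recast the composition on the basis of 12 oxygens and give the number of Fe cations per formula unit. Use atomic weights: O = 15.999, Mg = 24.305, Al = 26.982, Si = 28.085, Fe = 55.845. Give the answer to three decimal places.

21.78 wt% MgO ÷ 40.304 g/mol = 0.54039 mol, giving 0.54039 Mg and 0.54039 O.
11.65 wt% FeO ÷ 71.844 g/mol = 0.16216 mol, giving 0.16216 Fe and 0.16216 O.
24.05 wt% Al2O3 ÷ 101.961 g/mol = 0.23587 mol, giving 0.47174 Al and 0.70761 O.
42.50 wt% SiO2 ÷ 60.083 g/mol = 0.70735 mol, giving 0.70735 Si and 1.41470 O.
Oxygen sums to 2.82486; scaling by 12/2.82486 = 4.24800 puts the formula on 12 O.
Fe: 0.16216 × 4.24800 = 0.689 atoms per formula unit.

0.689 Fe apfu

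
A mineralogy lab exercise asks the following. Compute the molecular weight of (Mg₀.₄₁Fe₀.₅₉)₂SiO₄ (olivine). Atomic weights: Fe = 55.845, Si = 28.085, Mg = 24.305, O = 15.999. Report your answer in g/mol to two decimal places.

177.91 g/mol

The formula mass is the sum 0.82*24.305 + 1.18*55.845 + 1*28.085 + 4*15.999.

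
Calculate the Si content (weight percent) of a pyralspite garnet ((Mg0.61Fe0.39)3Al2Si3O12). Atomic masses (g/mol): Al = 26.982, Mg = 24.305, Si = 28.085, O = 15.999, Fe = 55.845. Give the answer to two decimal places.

19.15 weight percent

M((Mg0.61Fe0.39)3Al2Si3O12) = 440.024 g/mol.
Si contributes 3 × 28.085 = 84.255 g per mole.
84.255/440.024 = 0.1915 → 19.15%.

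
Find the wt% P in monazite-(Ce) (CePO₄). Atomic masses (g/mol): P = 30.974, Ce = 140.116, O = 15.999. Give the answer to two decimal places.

M(CePO₄) = 235.086 g/mol.
P contributes 1 × 30.974 = 30.974 g per mole.
30.974/235.086 = 0.1318 → 13.18%.

13.18 wt%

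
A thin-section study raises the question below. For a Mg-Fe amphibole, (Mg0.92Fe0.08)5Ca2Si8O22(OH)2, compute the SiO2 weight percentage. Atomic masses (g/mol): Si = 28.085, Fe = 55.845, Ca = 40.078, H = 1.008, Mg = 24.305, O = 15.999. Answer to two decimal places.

58.26 wt%

M((Mg0.92Fe0.08)5Ca2Si8O22(OH)2) = 824.969 g/mol; M(SiO2) = 60.083 g/mol.
Moles SiO2 per formula unit = 8 Si ÷ 1 = 8.0000.
SiO2 fraction = (8.0000 × 60.083) / 824.969 = 480.664/824.969 = 0.5826.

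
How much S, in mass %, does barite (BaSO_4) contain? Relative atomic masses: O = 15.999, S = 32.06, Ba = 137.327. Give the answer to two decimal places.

13.74 mass %

M(BaSO_4) = 233.383 g/mol.
S contributes 1 × 32.06 = 32.060 g per mole.
32.060/233.383 = 0.1374 → 13.74%.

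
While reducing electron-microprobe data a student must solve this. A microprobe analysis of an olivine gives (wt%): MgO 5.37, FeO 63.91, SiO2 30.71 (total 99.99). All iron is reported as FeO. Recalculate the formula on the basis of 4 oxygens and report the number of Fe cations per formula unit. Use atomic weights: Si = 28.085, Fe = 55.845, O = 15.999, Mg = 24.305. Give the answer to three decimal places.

5.37 wt% MgO ÷ 40.304 g/mol = 0.13324 mol, giving 0.13324 Mg and 0.13324 O.
63.91 wt% FeO ÷ 71.844 g/mol = 0.88957 mol, giving 0.88957 Fe and 0.88957 O.
30.71 wt% SiO2 ÷ 60.083 g/mol = 0.51113 mol, giving 0.51113 Si and 1.02226 O.
Oxygen sums to 2.04507; scaling by 4/2.04507 = 1.95592 puts the formula on 4 O.
Fe: 0.88957 × 1.95592 = 1.740 atoms per formula unit.

1.740 Fe apfu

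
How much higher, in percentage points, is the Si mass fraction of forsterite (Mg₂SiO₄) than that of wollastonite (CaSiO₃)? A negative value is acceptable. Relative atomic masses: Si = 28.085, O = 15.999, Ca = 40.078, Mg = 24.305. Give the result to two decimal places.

First mineral: 28.085 g Si in 140.691 g formula = 19.96 wt% Si.
Second mineral: 28.085 g Si in 116.160 g formula = 24.18 wt% Si.
19.96% − 24.18% gives a difference of -4.22 percentage points.

-4.22 percentage points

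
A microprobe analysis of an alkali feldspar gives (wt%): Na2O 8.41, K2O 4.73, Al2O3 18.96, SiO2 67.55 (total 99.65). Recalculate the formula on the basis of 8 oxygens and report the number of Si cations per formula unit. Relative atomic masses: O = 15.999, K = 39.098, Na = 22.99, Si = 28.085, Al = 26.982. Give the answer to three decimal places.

3.006 Si apfu

8.41 wt% Na2O ÷ 61.979 g/mol = 0.13569 mol, giving 0.27138 Na and 0.13569 O.
4.73 wt% K2O ÷ 94.195 g/mol = 0.05021 mol, giving 0.10042 K and 0.05021 O.
18.96 wt% Al2O3 ÷ 101.961 g/mol = 0.18595 mol, giving 0.37190 Al and 0.55785 O.
67.55 wt% SiO2 ÷ 60.083 g/mol = 1.12428 mol, giving 1.12428 Si and 2.24856 O.
Oxygen sums to 2.99231; scaling by 8/2.99231 = 2.67352 puts the formula on 8 O.
Si: 1.12428 × 2.67352 = 3.006 atoms per formula unit.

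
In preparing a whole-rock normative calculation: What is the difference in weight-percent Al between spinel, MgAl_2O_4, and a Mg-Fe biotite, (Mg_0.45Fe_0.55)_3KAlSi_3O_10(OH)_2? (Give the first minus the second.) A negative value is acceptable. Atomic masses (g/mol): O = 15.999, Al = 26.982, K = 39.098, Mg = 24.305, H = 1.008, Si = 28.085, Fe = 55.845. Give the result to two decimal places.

32.18 percentage points

M(MgAl_2O_4) = 142.265 g/mol, so wt% Al = 53.964/142.265 × 100 = 37.93%.
M((Mg_0.45Fe_0.55)_3KAlSi_3O_10(OH)_2) = 469.295 g/mol, so wt% Al = 26.982/469.295 × 100 = 5.75%.
37.93 − 5.75 = 32.18 pp.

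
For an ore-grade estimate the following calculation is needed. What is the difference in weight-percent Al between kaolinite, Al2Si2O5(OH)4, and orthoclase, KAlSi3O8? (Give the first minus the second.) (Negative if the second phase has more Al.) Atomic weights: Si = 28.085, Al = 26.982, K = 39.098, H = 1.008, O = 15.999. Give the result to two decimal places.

11.21 percentage points

First mineral: 53.964 g Al in 258.157 g formula = 20.90 wt% Al.
Second mineral: 26.982 g Al in 278.327 g formula = 9.69 wt% Al.
20.90% − 9.69% gives a difference of 11.21 percentage points.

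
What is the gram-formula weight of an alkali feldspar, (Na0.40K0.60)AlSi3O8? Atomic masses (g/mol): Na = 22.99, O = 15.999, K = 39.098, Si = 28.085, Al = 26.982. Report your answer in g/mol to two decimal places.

271.88 g/mol

The formula mass is the sum 0.40·22.99 + 0.60·39.098 + 1·26.982 + 3·28.085 + 8·15.999.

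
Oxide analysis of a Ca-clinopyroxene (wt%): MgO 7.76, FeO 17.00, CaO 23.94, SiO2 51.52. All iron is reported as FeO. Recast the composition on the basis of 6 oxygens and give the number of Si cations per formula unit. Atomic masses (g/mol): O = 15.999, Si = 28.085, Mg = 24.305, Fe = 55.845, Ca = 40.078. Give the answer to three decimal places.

2.001 Si apfu

MgO: 7.76/40.304 = 0.19254 mol → 0.19254 mol Mg, 0.19254 mol O.
FeO: 17.00/71.844 = 0.23662 mol → 0.23662 mol Fe, 0.23662 mol O.
CaO: 23.94/56.077 = 0.42691 mol → 0.42691 mol Ca, 0.42691 mol O.
SiO2: 51.52/60.083 = 0.85748 mol → 0.85748 mol Si, 1.71496 mol O.
Total oxygen = 2.57103 mol. Normalization factor = 6/2.57103 = 2.33370.
Si per 6 O = 0.85748 × 2.33370 = 2.001.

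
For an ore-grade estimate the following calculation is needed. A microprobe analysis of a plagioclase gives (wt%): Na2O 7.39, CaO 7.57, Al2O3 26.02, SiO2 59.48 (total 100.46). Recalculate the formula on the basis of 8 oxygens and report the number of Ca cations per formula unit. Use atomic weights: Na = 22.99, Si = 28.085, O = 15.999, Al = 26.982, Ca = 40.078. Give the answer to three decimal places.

0.360 Ca apfu

Na2O (M=61.979): mol = 0.11923; Na = 0.23846, O = 0.11923.
CaO (M=56.077): mol = 0.13499; Ca = 0.13499, O = 0.13499.
Al2O3 (M=101.961): mol = 0.25520; Al = 0.51040, O = 0.76560.
SiO2 (M=60.083): mol = 0.98996; Si = 0.98996, O = 1.97992.
ΣO = 2.99974; factor = 8/ΣO = 2.66690.
Ca apfu = 0.13499 × 2.66690 = 0.360.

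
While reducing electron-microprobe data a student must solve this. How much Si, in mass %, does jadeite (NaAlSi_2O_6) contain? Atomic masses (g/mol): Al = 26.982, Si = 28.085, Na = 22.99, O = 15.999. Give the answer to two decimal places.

27.79 mass %

Formula mass = 1·22.99 + 1·26.982 + 2·28.085 + 6·15.999 = 202.136 g/mol, of which 56.170 g is Si.
So Si makes up 56.170/202.136 = 0.2779 of the mass, i.e. 27.79%.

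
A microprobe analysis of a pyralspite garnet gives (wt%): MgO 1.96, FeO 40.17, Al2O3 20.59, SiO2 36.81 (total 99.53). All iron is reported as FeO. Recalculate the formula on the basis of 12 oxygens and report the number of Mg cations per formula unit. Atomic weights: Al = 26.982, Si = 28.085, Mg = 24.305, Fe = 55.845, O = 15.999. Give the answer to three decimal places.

0.239 Mg apfu

MgO: 1.96/40.304 = 0.04863 mol → 0.04863 mol Mg, 0.04863 mol O.
FeO: 40.17/71.844 = 0.55913 mol → 0.55913 mol Fe, 0.55913 mol O.
Al2O3: 20.59/101.961 = 0.20194 mol → 0.40388 mol Al, 0.60582 mol O.
SiO2: 36.81/60.083 = 0.61265 mol → 0.61265 mol Si, 1.22530 mol O.
Total oxygen = 2.43888 mol. Normalization factor = 12/2.43888 = 4.92029.
Mg per 12 O = 0.04863 × 4.92029 = 0.239.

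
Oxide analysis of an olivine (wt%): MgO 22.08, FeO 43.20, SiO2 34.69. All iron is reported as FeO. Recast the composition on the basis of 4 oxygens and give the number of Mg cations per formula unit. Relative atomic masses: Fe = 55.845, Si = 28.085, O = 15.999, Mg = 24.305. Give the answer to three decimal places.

22.08 wt% MgO ÷ 40.304 g/mol = 0.54784 mol, giving 0.54784 Mg and 0.54784 O.
43.20 wt% FeO ÷ 71.844 g/mol = 0.60130 mol, giving 0.60130 Fe and 0.60130 O.
34.69 wt% SiO2 ÷ 60.083 g/mol = 0.57737 mol, giving 0.57737 Si and 1.15474 O.
Oxygen sums to 2.30388; scaling by 4/2.30388 = 1.73620 puts the formula on 4 O.
Mg: 0.54784 × 1.73620 = 0.951 atoms per formula unit.

0.951 Mg apfu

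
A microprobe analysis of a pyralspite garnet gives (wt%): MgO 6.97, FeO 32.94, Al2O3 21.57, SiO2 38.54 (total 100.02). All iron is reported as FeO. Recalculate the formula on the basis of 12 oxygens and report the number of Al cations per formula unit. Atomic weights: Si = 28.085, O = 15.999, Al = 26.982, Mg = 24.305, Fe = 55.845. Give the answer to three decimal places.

1.992 Al apfu

6.97 wt% MgO ÷ 40.304 g/mol = 0.17294 mol, giving 0.17294 Mg and 0.17294 O.
32.94 wt% FeO ÷ 71.844 g/mol = 0.45849 mol, giving 0.45849 Fe and 0.45849 O.
21.57 wt% Al2O3 ÷ 101.961 g/mol = 0.21155 mol, giving 0.42310 Al and 0.63465 O.
38.54 wt% SiO2 ÷ 60.083 g/mol = 0.64145 mol, giving 0.64145 Si and 1.28290 O.
Oxygen sums to 2.54898; scaling by 12/2.54898 = 4.70777 puts the formula on 12 O.
Al: 0.42310 × 4.70777 = 1.992 atoms per formula unit.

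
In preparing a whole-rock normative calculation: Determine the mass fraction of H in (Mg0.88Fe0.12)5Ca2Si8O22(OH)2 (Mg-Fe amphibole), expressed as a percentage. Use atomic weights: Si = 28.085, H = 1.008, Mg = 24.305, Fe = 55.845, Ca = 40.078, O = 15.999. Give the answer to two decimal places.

0.24 weight percent

M((Mg0.88Fe0.12)5Ca2Si8O22(OH)2) = 831.277 g/mol.
H contributes 2 × 1.008 = 2.016 g per mole.
2.016/831.277 = 0.0024 → 0.24%.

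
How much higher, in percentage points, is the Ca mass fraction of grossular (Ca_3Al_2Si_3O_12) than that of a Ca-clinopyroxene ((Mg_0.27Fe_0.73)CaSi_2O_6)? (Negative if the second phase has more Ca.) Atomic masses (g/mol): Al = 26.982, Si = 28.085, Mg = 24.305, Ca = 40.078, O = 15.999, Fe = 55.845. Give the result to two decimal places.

M(Ca_3Al_2Si_3O_12) = 450.441 g/mol, so wt% Ca = 120.234/450.441 × 100 = 26.69%.
M((Mg_0.27Fe_0.73)CaSi_2O_6) = 239.571 g/mol, so wt% Ca = 40.078/239.571 × 100 = 16.73%.
26.69 − 16.73 = 9.96 pp.

9.96 percentage points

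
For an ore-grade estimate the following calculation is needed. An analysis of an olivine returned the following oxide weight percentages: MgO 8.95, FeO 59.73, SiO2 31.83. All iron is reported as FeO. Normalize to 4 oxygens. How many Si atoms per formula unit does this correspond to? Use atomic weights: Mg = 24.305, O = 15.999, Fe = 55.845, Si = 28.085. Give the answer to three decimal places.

8.95 wt% MgO ÷ 40.304 g/mol = 0.22206 mol, giving 0.22206 Mg and 0.22206 O.
59.73 wt% FeO ÷ 71.844 g/mol = 0.83138 mol, giving 0.83138 Fe and 0.83138 O.
31.83 wt% SiO2 ÷ 60.083 g/mol = 0.52977 mol, giving 0.52977 Si and 1.05954 O.
Oxygen sums to 2.11298; scaling by 4/2.11298 = 1.89306 puts the formula on 4 O.
Si: 0.52977 × 1.89306 = 1.003 atoms per formula unit.

1.003 Si apfu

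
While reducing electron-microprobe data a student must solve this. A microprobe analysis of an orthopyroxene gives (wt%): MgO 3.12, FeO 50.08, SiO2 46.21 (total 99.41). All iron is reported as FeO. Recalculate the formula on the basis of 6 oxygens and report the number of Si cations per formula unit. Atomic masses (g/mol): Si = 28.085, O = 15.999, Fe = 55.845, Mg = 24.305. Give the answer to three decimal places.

1.995 Si apfu

MgO (M=40.304): mol = 0.07741; Mg = 0.07741, O = 0.07741.
FeO (M=71.844): mol = 0.69707; Fe = 0.69707, O = 0.69707.
SiO2 (M=60.083): mol = 0.76910; Si = 0.76910, O = 1.53820.
ΣO = 2.31268; factor = 6/ΣO = 2.59439.
Si apfu = 0.76910 × 2.59439 = 1.995.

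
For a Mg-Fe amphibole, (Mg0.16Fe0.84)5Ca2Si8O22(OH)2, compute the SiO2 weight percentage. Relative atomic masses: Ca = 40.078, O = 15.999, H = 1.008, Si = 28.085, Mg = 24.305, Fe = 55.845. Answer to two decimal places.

50.87 wt%

Formula mass = 944.821 g/mol.
8 Si → 8.0000 mol SiO2 per formula unit; M(SiO2) = 60.083, so SiO2 mass = 480.664 g.
480.664/944.821 × 100 = 50.87 wt%.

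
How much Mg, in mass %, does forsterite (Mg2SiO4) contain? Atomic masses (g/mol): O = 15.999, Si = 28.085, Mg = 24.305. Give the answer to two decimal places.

34.55 mass %

Formula mass = 2*24.305 + 1*28.085 + 4*15.999 = 140.691 g/mol, of which 48.610 g is Mg.
So Mg makes up 48.610/140.691 = 0.3455 of the mass, i.e. 34.55%.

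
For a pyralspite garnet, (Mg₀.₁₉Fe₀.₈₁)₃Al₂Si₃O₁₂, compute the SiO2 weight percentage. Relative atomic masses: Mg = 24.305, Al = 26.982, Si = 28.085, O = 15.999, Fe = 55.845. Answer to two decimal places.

Molar mass of (Mg₀.₁₉Fe₀.₈₁)₃Al₂Si₃O₁₂ = 0.57·24.305 + 2.43·55.845 + 2·26.982 + 3·28.085 + 12·15.999 = 479.764 g/mol.
Each formula unit contains 3 Si, equivalent to 3/1 = 3.0000 mol SiO2.
M(SiO2) = 1×28.085 + 2×15.999 = 60.083 g/mol.
Mass of SiO2 per formula unit = 3.0000 × 60.083 = 180.249 g.
SiO2 wt% = 180.249 / 479.764 × 100 = 37.57%.

37.57 wt%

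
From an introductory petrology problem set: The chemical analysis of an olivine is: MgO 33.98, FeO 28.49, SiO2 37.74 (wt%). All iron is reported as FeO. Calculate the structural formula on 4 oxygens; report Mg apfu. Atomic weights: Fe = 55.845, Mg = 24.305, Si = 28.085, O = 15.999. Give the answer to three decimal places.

1.351 Mg apfu

MgO (M=40.304): mol = 0.84309; Mg = 0.84309, O = 0.84309.
FeO (M=71.844): mol = 0.39655; Fe = 0.39655, O = 0.39655.
SiO2 (M=60.083): mol = 0.62813; Si = 0.62813, O = 1.25626.
ΣO = 2.49590; factor = 4/ΣO = 1.60263.
Mg apfu = 0.84309 × 1.60263 = 1.351.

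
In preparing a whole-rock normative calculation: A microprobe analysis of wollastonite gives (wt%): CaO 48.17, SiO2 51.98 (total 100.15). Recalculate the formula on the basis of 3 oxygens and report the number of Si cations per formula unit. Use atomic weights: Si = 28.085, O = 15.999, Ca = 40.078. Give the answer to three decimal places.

48.17 wt% CaO ÷ 56.077 g/mol = 0.85900 mol, giving 0.85900 Ca and 0.85900 O.
51.98 wt% SiO2 ÷ 60.083 g/mol = 0.86514 mol, giving 0.86514 Si and 1.73028 O.
Oxygen sums to 2.58928; scaling by 3/2.58928 = 1.15862 puts the formula on 3 O.
Si: 0.86514 × 1.15862 = 1.002 atoms per formula unit.

1.002 Si apfu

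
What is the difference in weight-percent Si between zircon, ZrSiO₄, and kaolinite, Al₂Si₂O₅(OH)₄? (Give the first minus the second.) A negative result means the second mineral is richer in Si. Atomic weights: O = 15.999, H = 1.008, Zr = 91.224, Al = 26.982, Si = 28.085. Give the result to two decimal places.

-6.44 percentage points

Si in ZrSiO₄: molar mass 183.305 g/mol; 1×28.085 = 28.085 g → 15.32 wt%.
Si in Al₂Si₂O₅(OH)₄: molar mass 258.157 g/mol; 2×28.085 = 56.170 g → 21.76 wt%.
Difference = 15.32 − 21.76 = -6.44 percentage points.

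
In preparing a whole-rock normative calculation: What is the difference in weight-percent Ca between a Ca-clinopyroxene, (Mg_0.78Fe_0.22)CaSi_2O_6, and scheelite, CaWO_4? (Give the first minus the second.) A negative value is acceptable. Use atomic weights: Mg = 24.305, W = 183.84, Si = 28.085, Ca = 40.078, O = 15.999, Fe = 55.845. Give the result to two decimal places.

4.01 percentage points

First mineral: 40.078 g Ca in 223.486 g formula = 17.93 wt% Ca.
Second mineral: 40.078 g Ca in 287.914 g formula = 13.92 wt% Ca.
17.93% − 13.92% gives a difference of 4.01 percentage points.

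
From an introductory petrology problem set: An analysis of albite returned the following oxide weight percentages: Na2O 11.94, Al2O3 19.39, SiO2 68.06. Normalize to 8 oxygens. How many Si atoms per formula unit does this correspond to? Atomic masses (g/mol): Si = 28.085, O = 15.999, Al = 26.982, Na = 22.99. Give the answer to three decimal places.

Na2O: 11.94/61.979 = 0.19265 mol → 0.38530 mol Na, 0.19265 mol O.
Al2O3: 19.39/101.961 = 0.19017 mol → 0.38034 mol Al, 0.57051 mol O.
SiO2: 68.06/60.083 = 1.13277 mol → 1.13277 mol Si, 2.26554 mol O.
Total oxygen = 3.02870 mol. Normalization factor = 8/3.02870 = 2.64140.
Si per 8 O = 1.13277 × 2.64140 = 2.992.

2.992 Si apfu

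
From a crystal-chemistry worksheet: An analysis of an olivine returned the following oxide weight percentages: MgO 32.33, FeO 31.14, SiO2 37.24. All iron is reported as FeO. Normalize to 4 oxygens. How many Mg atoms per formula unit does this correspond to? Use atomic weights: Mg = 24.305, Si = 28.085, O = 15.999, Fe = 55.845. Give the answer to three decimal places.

1.296 Mg apfu

MgO: 32.33/40.304 = 0.80215 mol → 0.80215 mol Mg, 0.80215 mol O.
FeO: 31.14/71.844 = 0.43344 mol → 0.43344 mol Fe, 0.43344 mol O.
SiO2: 37.24/60.083 = 0.61981 mol → 0.61981 mol Si, 1.23962 mol O.
Total oxygen = 2.47521 mol. Normalization factor = 4/2.47521 = 1.61602.
Mg per 4 O = 0.80215 × 1.61602 = 1.296.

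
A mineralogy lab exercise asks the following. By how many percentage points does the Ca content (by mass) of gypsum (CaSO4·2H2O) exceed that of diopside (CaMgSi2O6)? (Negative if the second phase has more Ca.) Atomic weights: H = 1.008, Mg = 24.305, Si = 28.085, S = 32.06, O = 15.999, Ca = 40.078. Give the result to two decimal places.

Ca in CaSO4·2H2O: molar mass 172.164 g/mol; 1×40.078 = 40.078 g → 23.28 wt%.
Ca in CaMgSi2O6: molar mass 216.547 g/mol; 1×40.078 = 40.078 g → 18.51 wt%.
Difference = 23.28 − 18.51 = 4.77 percentage points.

4.77 percentage points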